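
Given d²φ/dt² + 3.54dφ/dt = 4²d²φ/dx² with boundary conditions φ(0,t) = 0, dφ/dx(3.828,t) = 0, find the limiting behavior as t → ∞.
φ → 0. Damping (γ=3.54) dissipates energy; oscillations decay exponentially.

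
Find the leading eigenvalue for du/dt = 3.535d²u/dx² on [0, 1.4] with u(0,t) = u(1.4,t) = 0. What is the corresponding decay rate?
Eigenvalues: λₙ = 3.535n²π²/1.4².
First three modes:
  n=1: λ₁ = 3.535π²/1.4² ≈ 17.801
  n=2: λ₂ = 14.14π²/1.4² ≈ 71.202 (4× faster decay)
  n=3: λ₃ = 31.815π²/1.4² ≈ 160.205 (9× faster decay)
As t → ∞, higher modes decay exponentially faster. The n=1 mode dominates: u ~ c₁ sin(πx/1.4) e^{-λ₁t}.
Decay rate: λ₁ = 3.535π²/1.4² ≈ 17.801.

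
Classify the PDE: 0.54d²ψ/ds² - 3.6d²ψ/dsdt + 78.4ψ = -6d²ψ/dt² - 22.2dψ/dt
Rewriting in standard form: 0.54d²ψ/ds² - 3.6d²ψ/dsdt + 6d²ψ/dt² + 22.2dψ/dt + 78.4ψ = 0. A = 0.54, B = -3.6, C = 6. Discriminant B² - 4AC = 0. Since 0 = 0, parabolic.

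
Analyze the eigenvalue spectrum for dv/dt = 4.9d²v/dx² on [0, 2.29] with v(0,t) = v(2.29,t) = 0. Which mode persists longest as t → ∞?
Eigenvalues: λₙ = 4.9n²π²/2.29².
First three modes:
  n=1: λ₁ = 4.9π²/2.29² ≈ 9.222
  n=2: λ₂ = 19.6π²/2.29² ≈ 36.888 (4× faster decay)
  n=3: λ₃ = 44.1π²/2.29² ≈ 82.998 (9× faster decay)
As t → ∞, higher modes decay exponentially faster. The n=1 mode dominates: v ~ c₁ sin(πx/2.29) e^{-λ₁t}.
Decay rate: λ₁ = 4.9π²/2.29² ≈ 9.222.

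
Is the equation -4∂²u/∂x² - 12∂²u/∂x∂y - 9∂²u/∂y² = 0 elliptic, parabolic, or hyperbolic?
Computing B² - 4AC with A = -4, B = -12, C = -9: discriminant = 0 (zero). Answer: parabolic.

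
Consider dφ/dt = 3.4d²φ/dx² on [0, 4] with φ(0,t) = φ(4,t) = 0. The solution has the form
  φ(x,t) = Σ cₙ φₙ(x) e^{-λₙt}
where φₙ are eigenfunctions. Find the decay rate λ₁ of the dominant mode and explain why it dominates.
Eigenvalues: λₙ = 3.4n²π²/4².
First three modes:
  n=1: λ₁ = 3.4π²/4² ≈ 2.097
  n=2: λ₂ = 13.6π²/4² ≈ 8.389 (4× faster decay)
  n=3: λ₃ = 30.6π²/4² ≈ 18.876 (9× faster decay)
As t → ∞, higher modes decay exponentially faster. The n=1 mode dominates: φ ~ c₁ sin(πx/4) e^{-λ₁t}.
Decay rate: λ₁ = 3.4π²/4² ≈ 2.097.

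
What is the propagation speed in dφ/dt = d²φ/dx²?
Infinite. The heat equation is parabolic, not hyperbolic, so disturbances propagate instantly.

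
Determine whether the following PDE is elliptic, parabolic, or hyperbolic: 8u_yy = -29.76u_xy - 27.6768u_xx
Rewriting in standard form: 27.6768u_xx + 29.76u_xy + 8u_yy = 0. Coefficients: A = 27.6768, B = 29.76, C = 8. B² - 4AC = 0, which is zero, so the equation is parabolic.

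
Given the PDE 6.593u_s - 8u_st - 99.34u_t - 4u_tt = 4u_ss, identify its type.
Rewriting in standard form: -4u_ss - 8u_st - 4u_tt + 6.593u_s - 99.34u_t = 0. The second-order coefficients are A = -4, B = -8, C = -4. Since B² - 4AC = 0 = 0, this is a parabolic PDE.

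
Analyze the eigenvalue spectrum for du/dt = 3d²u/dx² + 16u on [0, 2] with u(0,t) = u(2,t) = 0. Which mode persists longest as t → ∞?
Eigenvalues: λₙ = 3n²π²/2² - 16.
First three modes:
  n=1: λ₁ = 3π²/2² - 16 ≈ -8.598
  n=2: λ₂ = 12π²/2² - 16 ≈ 13.609
  n=3: λ₃ = 27π²/2² - 16 ≈ 50.62
Since 3π²/2² ≈ 7.402 < 16, λ₁ < 0.
The n=1 mode grows fastest (−λₙ is largest for n=1) → dominates.
Asymptotic: u ~ c₁ sin(πx/2) e^{8.598t} (exponential growth at rate −λ₁ ≈ 8.598).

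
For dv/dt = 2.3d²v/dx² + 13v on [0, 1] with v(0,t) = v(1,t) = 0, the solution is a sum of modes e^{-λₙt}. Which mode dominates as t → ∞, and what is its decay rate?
Eigenvalues: λₙ = 2.3n²π²/1² - 13.
First three modes:
  n=1: λ₁ = 2.3π² - 13 ≈ 9.7
  n=2: λ₂ = 9.2π² - 13 ≈ 77.8
  n=3: λ₃ = 20.7π² - 13 ≈ 191.301
Since 2.3π² ≈ 22.7 > 13, all λₙ > 0.
The n=1 mode decays slowest → dominates as t → ∞.
Asymptotic: v ~ c₁ sin(πx/1) e^{-λ₁t} with decay rate λ₁ ≈ 9.7.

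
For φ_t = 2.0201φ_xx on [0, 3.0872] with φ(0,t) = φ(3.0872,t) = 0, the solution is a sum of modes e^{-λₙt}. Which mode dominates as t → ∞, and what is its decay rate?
Eigenvalues: λₙ = 2.0201n²π²/3.0872².
First three modes:
  n=1: λ₁ = 2.0201π²/3.0872² ≈ 2.092
  n=2: λ₂ = 8.0804π²/3.0872² ≈ 8.368 (4× faster decay)
  n=3: λ₃ = 18.1809π²/3.0872² ≈ 18.827 (9× faster decay)
As t → ∞, higher modes decay exponentially faster. The n=1 mode dominates: φ ~ c₁ sin(πx/3.0872) e^{-λ₁t}.
Decay rate: λ₁ = 2.0201π²/3.0872² ≈ 2.092.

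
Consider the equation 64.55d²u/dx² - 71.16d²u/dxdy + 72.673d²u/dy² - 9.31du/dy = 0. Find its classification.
Elliptic. (A = 64.55, B = -71.16, C = 72.673 gives B² - 4AC = -13700.423.)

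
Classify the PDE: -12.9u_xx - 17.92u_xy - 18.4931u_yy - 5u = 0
A = -12.9, B = -17.92, C = -18.4931. Discriminant B² - 4AC = -633.11756. Since -633.11756 < 0, elliptic.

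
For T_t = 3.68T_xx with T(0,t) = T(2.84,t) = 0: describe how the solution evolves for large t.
T → 0. Heat diffuses out through both boundaries.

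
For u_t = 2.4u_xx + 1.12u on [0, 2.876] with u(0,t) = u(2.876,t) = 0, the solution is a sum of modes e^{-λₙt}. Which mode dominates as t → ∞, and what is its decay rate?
Eigenvalues: λₙ = 2.4n²π²/2.876² - 1.12.
First three modes:
  n=1: λ₁ = 2.4π²/2.876² - 1.12 ≈ 1.744
  n=2: λ₂ = 9.6π²/2.876² - 1.12 ≈ 10.335
  n=3: λ₃ = 21.6π²/2.876² - 1.12 ≈ 24.654
Since 2.4π²/2.876² ≈ 2.864 > 1.12, all λₙ > 0.
The n=1 mode decays slowest → dominates as t → ∞.
Asymptotic: u ~ c₁ sin(πx/2.876) e^{-λ₁t} with decay rate λ₁ ≈ 1.744.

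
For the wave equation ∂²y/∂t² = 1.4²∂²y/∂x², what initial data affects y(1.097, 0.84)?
Domain of dependence: [-0.079, 2.273]. Signals travel at speed 1.4, so data within |x - 1.097| ≤ 1.4·0.84 = 1.176 can reach the point.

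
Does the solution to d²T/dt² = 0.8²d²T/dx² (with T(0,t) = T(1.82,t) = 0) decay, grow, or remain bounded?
T oscillates (no decay). Energy is conserved; the solution oscillates indefinitely as standing waves.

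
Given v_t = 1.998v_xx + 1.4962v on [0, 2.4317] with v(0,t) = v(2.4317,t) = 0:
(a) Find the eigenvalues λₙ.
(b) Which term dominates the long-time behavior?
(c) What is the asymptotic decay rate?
Eigenvalues: λₙ = 1.998n²π²/2.4317² - 1.4962.
First three modes:
  n=1: λ₁ = 1.998π²/2.4317² - 1.4962 ≈ 1.839
  n=2: λ₂ = 7.992π²/2.4317² - 1.4962 ≈ 11.843
  n=3: λ₃ = 17.982π²/2.4317² - 1.4962 ≈ 28.517
Since 1.998π²/2.4317² ≈ 3.335 > 1.4962, all λₙ > 0.
The n=1 mode decays slowest → dominates as t → ∞.
Asymptotic: v ~ c₁ sin(πx/2.4317) e^{-λ₁t} with decay rate λ₁ ≈ 1.839.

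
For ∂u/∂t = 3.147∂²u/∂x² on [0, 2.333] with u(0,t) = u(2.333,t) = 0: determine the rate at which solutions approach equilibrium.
Eigenvalues: λₙ = 3.147n²π²/2.333².
First three modes:
  n=1: λ₁ = 3.147π²/2.333² ≈ 5.706
  n=2: λ₂ = 12.588π²/2.333² ≈ 22.826 (4× faster decay)
  n=3: λ₃ = 28.323π²/2.333² ≈ 51.358 (9× faster decay)
As t → ∞, higher modes decay exponentially faster. The n=1 mode dominates: u ~ c₁ sin(πx/2.333) e^{-λ₁t}.
Decay rate: λ₁ = 3.147π²/2.333² ≈ 5.706.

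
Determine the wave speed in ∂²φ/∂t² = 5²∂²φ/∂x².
Speed = 5. Information travels along characteristics x = x₀ ± 5t.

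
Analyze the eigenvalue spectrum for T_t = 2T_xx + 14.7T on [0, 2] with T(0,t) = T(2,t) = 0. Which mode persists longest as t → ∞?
Eigenvalues: λₙ = 2n²π²/2² - 14.7.
First three modes:
  n=1: λ₁ = 2π²/2² - 14.7 ≈ -9.765
  n=2: λ₂ = 8π²/2² - 14.7 ≈ 5.039
  n=3: λ₃ = 18π²/2² - 14.7 ≈ 29.713
Since 2π²/2² ≈ 4.935 < 14.7, λ₁ < 0.
The n=1 mode grows fastest (−λₙ is largest for n=1) → dominates.
Asymptotic: T ~ c₁ sin(πx/2) e^{9.765t} (exponential growth at rate −λ₁ ≈ 9.765).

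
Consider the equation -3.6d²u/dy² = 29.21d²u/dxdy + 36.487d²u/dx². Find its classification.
Rewriting in standard form: -36.487d²u/dx² - 29.21d²u/dxdy - 3.6d²u/dy² = 0. Hyperbolic. (A = -36.487, B = -29.21, C = -3.6 gives B² - 4AC = 327.8113.)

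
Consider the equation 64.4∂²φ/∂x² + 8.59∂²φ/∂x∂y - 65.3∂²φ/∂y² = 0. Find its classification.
Hyperbolic. (A = 64.4, B = 8.59, C = -65.3 gives B² - 4AC = 16895.0681.)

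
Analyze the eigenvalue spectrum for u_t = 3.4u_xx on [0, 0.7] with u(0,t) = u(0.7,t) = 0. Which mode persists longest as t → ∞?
Eigenvalues: λₙ = 3.4n²π²/0.7².
First three modes:
  n=1: λ₁ = 3.4π²/0.7² ≈ 68.483
  n=2: λ₂ = 13.6π²/0.7² ≈ 273.932 (4× faster decay)
  n=3: λ₃ = 30.6π²/0.7² ≈ 616.347 (9× faster decay)
As t → ∞, higher modes decay exponentially faster. The n=1 mode dominates: u ~ c₁ sin(πx/0.7) e^{-λ₁t}.
Decay rate: λ₁ = 3.4π²/0.7² ≈ 68.483.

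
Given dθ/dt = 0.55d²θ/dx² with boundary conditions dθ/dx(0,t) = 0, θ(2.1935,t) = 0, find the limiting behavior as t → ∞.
θ → 0. Heat escapes through the Dirichlet boundary.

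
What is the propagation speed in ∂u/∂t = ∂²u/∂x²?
Infinite. The heat equation is parabolic, not hyperbolic, so disturbances propagate instantly.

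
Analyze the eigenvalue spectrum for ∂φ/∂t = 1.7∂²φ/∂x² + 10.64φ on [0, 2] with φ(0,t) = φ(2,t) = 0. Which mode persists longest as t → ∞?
Eigenvalues: λₙ = 1.7n²π²/2² - 10.64.
First three modes:
  n=1: λ₁ = 1.7π²/2² - 10.64 ≈ -6.445
  n=2: λ₂ = 6.8π²/2² - 10.64 ≈ 6.138
  n=3: λ₃ = 15.3π²/2² - 10.64 ≈ 27.111
Since 1.7π²/2² ≈ 4.195 < 10.64, λ₁ < 0.
The n=1 mode grows fastest (−λₙ is largest for n=1) → dominates.
Asymptotic: φ ~ c₁ sin(πx/2) e^{6.445t} (exponential growth at rate −λ₁ ≈ 6.445).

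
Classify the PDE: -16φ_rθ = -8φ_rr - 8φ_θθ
Rewriting in standard form: 8φ_rr - 16φ_rθ + 8φ_θθ = 0. A = 8, B = -16, C = 8. Discriminant B² - 4AC = 0. Since 0 = 0, parabolic.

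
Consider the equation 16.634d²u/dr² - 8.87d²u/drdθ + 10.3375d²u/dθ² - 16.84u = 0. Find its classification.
Elliptic. (A = 16.634, B = -8.87, C = 10.3375 gives B² - 4AC = -609.139.)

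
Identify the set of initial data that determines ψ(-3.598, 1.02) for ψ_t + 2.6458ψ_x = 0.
A single point: x = -6.296716. The characteristic through (-3.598, 1.02) is x - 2.6458t = const, so x = -3.598 - 2.6458·1.02 = -6.296716.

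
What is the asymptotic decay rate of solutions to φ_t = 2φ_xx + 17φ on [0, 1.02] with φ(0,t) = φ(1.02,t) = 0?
Eigenvalues: λₙ = 2n²π²/1.02² - 17.
First three modes:
  n=1: λ₁ = 2π²/1.02² - 17 ≈ 1.973
  n=2: λ₂ = 8π²/1.02² - 17 ≈ 58.891
  n=3: λ₃ = 18π²/1.02² - 17 ≈ 153.754
Since 2π²/1.02² ≈ 18.973 > 17, all λₙ > 0.
The n=1 mode decays slowest → dominates as t → ∞.
Asymptotic: φ ~ c₁ sin(πx/1.02) e^{-λ₁t} with decay rate λ₁ ≈ 1.973.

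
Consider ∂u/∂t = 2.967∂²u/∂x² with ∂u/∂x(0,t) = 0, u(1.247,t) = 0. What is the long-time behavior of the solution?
As t → ∞, u → 0. Heat escapes through the Dirichlet boundary.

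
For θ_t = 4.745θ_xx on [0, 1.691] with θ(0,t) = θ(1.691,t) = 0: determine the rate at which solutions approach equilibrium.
Eigenvalues: λₙ = 4.745n²π²/1.691².
First three modes:
  n=1: λ₁ = 4.745π²/1.691² ≈ 16.378
  n=2: λ₂ = 18.98π²/1.691² ≈ 65.51 (4× faster decay)
  n=3: λ₃ = 42.705π²/1.691² ≈ 147.398 (9× faster decay)
As t → ∞, higher modes decay exponentially faster. The n=1 mode dominates: θ ~ c₁ sin(πx/1.691) e^{-λ₁t}.
Decay rate: λ₁ = 4.745π²/1.691² ≈ 16.378.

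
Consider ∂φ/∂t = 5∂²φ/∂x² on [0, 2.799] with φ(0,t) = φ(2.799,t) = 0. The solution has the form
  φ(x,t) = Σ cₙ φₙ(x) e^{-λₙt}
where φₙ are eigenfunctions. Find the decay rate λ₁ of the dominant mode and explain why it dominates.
Eigenvalues: λₙ = 5n²π²/2.799².
First three modes:
  n=1: λ₁ = 5π²/2.799² ≈ 6.299
  n=2: λ₂ = 20π²/2.799² ≈ 25.196 (4× faster decay)
  n=3: λ₃ = 45π²/2.799² ≈ 56.69 (9× faster decay)
As t → ∞, higher modes decay exponentially faster. The n=1 mode dominates: φ ~ c₁ sin(πx/2.799) e^{-λ₁t}.
Decay rate: λ₁ = 5π²/2.799² ≈ 6.299.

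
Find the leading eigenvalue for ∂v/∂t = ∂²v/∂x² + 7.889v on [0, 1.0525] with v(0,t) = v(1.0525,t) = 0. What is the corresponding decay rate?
Eigenvalues: λₙ = n²π²/1.0525² - 7.889.
First three modes:
  n=1: λ₁ = π²/1.0525² - 7.889 ≈ 1.021
  n=2: λ₂ = 4π²/1.0525² - 7.889 ≈ 27.749
  n=3: λ₃ = 9π²/1.0525² - 7.889 ≈ 72.297
Since π²/1.0525² ≈ 8.91 > 7.889, all λₙ > 0.
The n=1 mode decays slowest → dominates as t → ∞.
Asymptotic: v ~ c₁ sin(πx/1.0525) e^{-λ₁t} with decay rate λ₁ ≈ 1.021.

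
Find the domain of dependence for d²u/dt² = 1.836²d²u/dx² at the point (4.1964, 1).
Domain of dependence: [2.3604, 6.0324]. Signals travel at speed 1.836, so data within |x - 4.1964| ≤ 1.836·1 = 1.836 can reach the point.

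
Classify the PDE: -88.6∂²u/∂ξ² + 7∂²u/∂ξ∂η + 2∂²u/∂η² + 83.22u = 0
A = -88.6, B = 7, C = 2. Discriminant B² - 4AC = 757.8. Since 757.8 > 0, hyperbolic.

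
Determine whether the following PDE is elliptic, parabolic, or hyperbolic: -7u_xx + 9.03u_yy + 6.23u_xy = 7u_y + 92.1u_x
Rewriting in standard form: -7u_xx + 6.23u_xy + 9.03u_yy - 92.1u_x - 7u_y = 0. Coefficients: A = -7, B = 6.23, C = 9.03. B² - 4AC = 291.6529, which is positive, so the equation is hyperbolic.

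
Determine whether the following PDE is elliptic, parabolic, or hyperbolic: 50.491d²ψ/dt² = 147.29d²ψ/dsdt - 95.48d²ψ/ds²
Rewriting in standard form: 95.48d²ψ/ds² - 147.29d²ψ/dsdt + 50.491d²ψ/dt² = 0. Coefficients: A = 95.48, B = -147.29, C = 50.491. B² - 4AC = 2410.82138, which is positive, so the equation is hyperbolic.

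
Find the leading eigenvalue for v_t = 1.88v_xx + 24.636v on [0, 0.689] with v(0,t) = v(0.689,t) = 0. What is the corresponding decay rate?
Eigenvalues: λₙ = 1.88n²π²/0.689² - 24.636.
First three modes:
  n=1: λ₁ = 1.88π²/0.689² - 24.636 ≈ 14.45
  n=2: λ₂ = 7.52π²/0.689² - 24.636 ≈ 131.707
  n=3: λ₃ = 16.92π²/0.689² - 24.636 ≈ 327.136
Since 1.88π²/0.689² ≈ 39.086 > 24.636, all λₙ > 0.
The n=1 mode decays slowest → dominates as t → ∞.
Asymptotic: v ~ c₁ sin(πx/0.689) e^{-λ₁t} with decay rate λ₁ ≈ 14.45.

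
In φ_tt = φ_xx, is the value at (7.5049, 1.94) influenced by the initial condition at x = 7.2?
Yes. The domain of dependence is [5.5649, 9.4449], and 7.2 ∈ [5.5649, 9.4449].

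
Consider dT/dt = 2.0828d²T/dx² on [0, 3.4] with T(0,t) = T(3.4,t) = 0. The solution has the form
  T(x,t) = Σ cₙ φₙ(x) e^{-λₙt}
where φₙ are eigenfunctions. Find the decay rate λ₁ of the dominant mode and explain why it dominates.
Eigenvalues: λₙ = 2.0828n²π²/3.4².
First three modes:
  n=1: λ₁ = 2.0828π²/3.4² ≈ 1.778
  n=2: λ₂ = 8.3312π²/3.4² ≈ 7.113 (4× faster decay)
  n=3: λ₃ = 18.7452π²/3.4² ≈ 16.004 (9× faster decay)
As t → ∞, higher modes decay exponentially faster. The n=1 mode dominates: T ~ c₁ sin(πx/3.4) e^{-λ₁t}.
Decay rate: λ₁ = 2.0828π²/3.4² ≈ 1.778.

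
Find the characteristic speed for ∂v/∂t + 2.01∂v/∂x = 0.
Speed = 2.01. Information travels along x - 2.01t = const (rightward).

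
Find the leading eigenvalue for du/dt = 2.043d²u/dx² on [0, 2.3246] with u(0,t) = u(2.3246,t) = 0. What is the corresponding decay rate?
Eigenvalues: λₙ = 2.043n²π²/2.3246².
First three modes:
  n=1: λ₁ = 2.043π²/2.3246² ≈ 3.731
  n=2: λ₂ = 8.172π²/2.3246² ≈ 14.926 (4× faster decay)
  n=3: λ₃ = 18.387π²/2.3246² ≈ 33.583 (9× faster decay)
As t → ∞, higher modes decay exponentially faster. The n=1 mode dominates: u ~ c₁ sin(πx/2.3246) e^{-λ₁t}.
Decay rate: λ₁ = 2.043π²/2.3246² ≈ 3.731.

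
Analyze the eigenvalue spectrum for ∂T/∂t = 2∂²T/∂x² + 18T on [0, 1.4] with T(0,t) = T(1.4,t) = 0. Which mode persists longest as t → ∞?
Eigenvalues: λₙ = 2n²π²/1.4² - 18.
First three modes:
  n=1: λ₁ = 2π²/1.4² - 18 ≈ -7.929
  n=2: λ₂ = 8π²/1.4² - 18 ≈ 22.284
  n=3: λ₃ = 18π²/1.4² - 18 ≈ 72.639
Since 2π²/1.4² ≈ 10.071 < 18, λ₁ < 0.
The n=1 mode grows fastest (−λₙ is largest for n=1) → dominates.
Asymptotic: T ~ c₁ sin(πx/1.4) e^{7.929t} (exponential growth at rate −λ₁ ≈ 7.929).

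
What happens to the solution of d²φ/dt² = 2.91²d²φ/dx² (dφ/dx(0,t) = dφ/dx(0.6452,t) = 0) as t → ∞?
φ oscillates about a mean that drifts linearly in t (generically unbounded; no decay). There is no damping, so the nonconstant modes persist as standing waves (energy conserved, no decay). But with Neumann conditions at both ends the constant mode has eigenvalue 0: the spatial mean M(t) of φ satisfies M'' = 0, so M(t) = M(0) + M'(0)·t. Unless the initial velocity has zero mean (∫φ_t(x,0)dx = 0), the solution grows linearly in t (unbounded, though not exponentially); if it does have zero mean, the solution stays bounded and simply oscillates.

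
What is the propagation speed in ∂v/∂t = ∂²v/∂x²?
Infinite. The heat equation is parabolic, not hyperbolic, so disturbances propagate instantly.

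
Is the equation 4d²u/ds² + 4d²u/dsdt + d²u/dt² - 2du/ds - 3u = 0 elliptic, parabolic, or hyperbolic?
Computing B² - 4AC with A = 4, B = 4, C = 1: discriminant = 0 (zero). Answer: parabolic.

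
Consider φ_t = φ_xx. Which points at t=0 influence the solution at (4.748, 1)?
The entire real line. The heat equation has infinite propagation speed: any initial disturbance instantly affects all points (though exponentially small far away).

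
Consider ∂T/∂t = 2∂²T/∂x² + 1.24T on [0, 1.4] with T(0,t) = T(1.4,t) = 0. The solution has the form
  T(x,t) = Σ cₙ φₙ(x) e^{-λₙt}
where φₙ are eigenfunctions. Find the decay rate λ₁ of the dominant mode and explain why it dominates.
Eigenvalues: λₙ = 2n²π²/1.4² - 1.24.
First three modes:
  n=1: λ₁ = 2π²/1.4² - 1.24 ≈ 8.831
  n=2: λ₂ = 8π²/1.4² - 1.24 ≈ 39.044
  n=3: λ₃ = 18π²/1.4² - 1.24 ≈ 89.399
Since 2π²/1.4² ≈ 10.071 > 1.24, all λₙ > 0.
The n=1 mode decays slowest → dominates as t → ∞.
Asymptotic: T ~ c₁ sin(πx/1.4) e^{-λ₁t} with decay rate λ₁ ≈ 8.831.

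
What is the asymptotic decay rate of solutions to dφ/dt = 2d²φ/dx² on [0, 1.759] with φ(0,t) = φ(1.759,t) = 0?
Eigenvalues: λₙ = 2n²π²/1.759².
First three modes:
  n=1: λ₁ = 2π²/1.759² ≈ 6.38
  n=2: λ₂ = 8π²/1.759² ≈ 25.519 (4× faster decay)
  n=3: λ₃ = 18π²/1.759² ≈ 57.417 (9× faster decay)
As t → ∞, higher modes decay exponentially faster. The n=1 mode dominates: φ ~ c₁ sin(πx/1.759) e^{-λ₁t}.
Decay rate: λ₁ = 2π²/1.759² ≈ 6.38.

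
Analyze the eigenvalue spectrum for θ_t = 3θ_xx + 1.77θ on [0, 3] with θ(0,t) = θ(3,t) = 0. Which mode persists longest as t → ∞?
Eigenvalues: λₙ = 3n²π²/3² - 1.77.
First three modes:
  n=1: λ₁ = 3π²/3² - 1.77 ≈ 1.52
  n=2: λ₂ = 12π²/3² - 1.77 ≈ 11.389
  n=3: λ₃ = 27π²/3² - 1.77 ≈ 27.839
Since 3π²/3² ≈ 3.29 > 1.77, all λₙ > 0.
The n=1 mode decays slowest → dominates as t → ∞.
Asymptotic: θ ~ c₁ sin(πx/3) e^{-λ₁t} with decay rate λ₁ ≈ 1.52.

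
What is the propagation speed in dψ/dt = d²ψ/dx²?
Infinite. The heat equation is parabolic, not hyperbolic, so disturbances propagate instantly.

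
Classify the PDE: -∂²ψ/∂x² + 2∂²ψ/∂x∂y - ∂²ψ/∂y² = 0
A = -1, B = 2, C = -1. Discriminant B² - 4AC = 0. Since 0 = 0, parabolic.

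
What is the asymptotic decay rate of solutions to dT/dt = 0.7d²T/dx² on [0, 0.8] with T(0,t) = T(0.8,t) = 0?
Eigenvalues: λₙ = 0.7n²π²/0.8².
First three modes:
  n=1: λ₁ = 0.7π²/0.8² ≈ 10.795
  n=2: λ₂ = 2.8π²/0.8² ≈ 43.18 (4× faster decay)
  n=3: λ₃ = 6.3π²/0.8² ≈ 97.154 (9× faster decay)
As t → ∞, higher modes decay exponentially faster. The n=1 mode dominates: T ~ c₁ sin(πx/0.8) e^{-λ₁t}.
Decay rate: λ₁ = 0.7π²/0.8² ≈ 10.795.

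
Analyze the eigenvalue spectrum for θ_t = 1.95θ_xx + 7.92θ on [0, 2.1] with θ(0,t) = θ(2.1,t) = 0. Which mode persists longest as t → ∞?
Eigenvalues: λₙ = 1.95n²π²/2.1² - 7.92.
First three modes:
  n=1: λ₁ = 1.95π²/2.1² - 7.92 ≈ -3.556
  n=2: λ₂ = 7.8π²/2.1² - 7.92 ≈ 9.536
  n=3: λ₃ = 17.55π²/2.1² - 7.92 ≈ 31.357
Since 1.95π²/2.1² ≈ 4.364 < 7.92, λ₁ < 0.
The n=1 mode grows fastest (−λₙ is largest for n=1) → dominates.
Asymptotic: θ ~ c₁ sin(πx/2.1) e^{3.556t} (exponential growth at rate −λ₁ ≈ 3.556).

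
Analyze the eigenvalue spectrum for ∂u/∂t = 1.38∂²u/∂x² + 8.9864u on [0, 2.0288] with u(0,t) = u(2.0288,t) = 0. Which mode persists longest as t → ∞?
Eigenvalues: λₙ = 1.38n²π²/2.0288² - 8.9864.
First three modes:
  n=1: λ₁ = 1.38π²/2.0288² - 8.9864 ≈ -5.677
  n=2: λ₂ = 5.52π²/2.0288² - 8.9864 ≈ 4.25
  n=3: λ₃ = 12.42π²/2.0288² - 8.9864 ≈ 20.795
Since 1.38π²/2.0288² ≈ 3.309 < 8.9864, λ₁ < 0.
The n=1 mode grows fastest (−λₙ is largest for n=1) → dominates.
Asymptotic: u ~ c₁ sin(πx/2.0288) e^{5.677t} (exponential growth at rate −λ₁ ≈ 5.677).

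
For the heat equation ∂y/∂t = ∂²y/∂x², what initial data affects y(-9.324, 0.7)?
The entire real line. The heat equation has infinite propagation speed: any initial disturbance instantly affects all points (though exponentially small far away).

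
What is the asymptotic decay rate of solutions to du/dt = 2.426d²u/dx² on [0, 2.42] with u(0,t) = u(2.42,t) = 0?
Eigenvalues: λₙ = 2.426n²π²/2.42².
First three modes:
  n=1: λ₁ = 2.426π²/2.42² ≈ 4.088
  n=2: λ₂ = 9.704π²/2.42² ≈ 16.354 (4× faster decay)
  n=3: λ₃ = 21.834π²/2.42² ≈ 36.796 (9× faster decay)
As t → ∞, higher modes decay exponentially faster. The n=1 mode dominates: u ~ c₁ sin(πx/2.42) e^{-λ₁t}.
Decay rate: λ₁ = 2.426π²/2.42² ≈ 4.088.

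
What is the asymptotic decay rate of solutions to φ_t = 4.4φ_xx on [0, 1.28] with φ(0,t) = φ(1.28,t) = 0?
Eigenvalues: λₙ = 4.4n²π²/1.28².
First three modes:
  n=1: λ₁ = 4.4π²/1.28² ≈ 26.505
  n=2: λ₂ = 17.6π²/1.28² ≈ 106.021 (4× faster decay)
  n=3: λ₃ = 39.6π²/1.28² ≈ 238.548 (9× faster decay)
As t → ∞, higher modes decay exponentially faster. The n=1 mode dominates: φ ~ c₁ sin(πx/1.28) e^{-λ₁t}.
Decay rate: λ₁ = 4.4π²/1.28² ≈ 26.505.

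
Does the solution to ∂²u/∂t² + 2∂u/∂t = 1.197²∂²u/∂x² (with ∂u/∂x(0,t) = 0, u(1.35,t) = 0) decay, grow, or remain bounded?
u → 0. Damping (γ=2) dissipates energy; oscillations decay exponentially.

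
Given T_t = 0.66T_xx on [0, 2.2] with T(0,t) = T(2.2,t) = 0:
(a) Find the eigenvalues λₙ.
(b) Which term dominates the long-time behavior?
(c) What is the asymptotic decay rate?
Eigenvalues: λₙ = 0.66n²π²/2.2².
First three modes:
  n=1: λ₁ = 0.66π²/2.2² ≈ 1.346
  n=2: λ₂ = 2.64π²/2.2² ≈ 5.383 (4× faster decay)
  n=3: λ₃ = 5.94π²/2.2² ≈ 12.113 (9× faster decay)
As t → ∞, higher modes decay exponentially faster. The n=1 mode dominates: T ~ c₁ sin(πx/2.2) e^{-λ₁t}.
Decay rate: λ₁ = 0.66π²/2.2² ≈ 1.346.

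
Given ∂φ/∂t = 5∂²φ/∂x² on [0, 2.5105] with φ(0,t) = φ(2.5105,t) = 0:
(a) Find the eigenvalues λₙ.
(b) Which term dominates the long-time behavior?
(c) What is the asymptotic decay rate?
Eigenvalues: λₙ = 5n²π²/2.5105².
First three modes:
  n=1: λ₁ = 5π²/2.5105² ≈ 7.83
  n=2: λ₂ = 20π²/2.5105² ≈ 31.319 (4× faster decay)
  n=3: λ₃ = 45π²/2.5105² ≈ 70.468 (9× faster decay)
As t → ∞, higher modes decay exponentially faster. The n=1 mode dominates: φ ~ c₁ sin(πx/2.5105) e^{-λ₁t}.
Decay rate: λ₁ = 5π²/2.5105² ≈ 7.83.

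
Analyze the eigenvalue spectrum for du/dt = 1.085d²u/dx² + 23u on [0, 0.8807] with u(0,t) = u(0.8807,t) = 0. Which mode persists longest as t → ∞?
Eigenvalues: λₙ = 1.085n²π²/0.8807² - 23.
First three modes:
  n=1: λ₁ = 1.085π²/0.8807² - 23 ≈ -9.194
  n=2: λ₂ = 4.34π²/0.8807² - 23 ≈ 32.225
  n=3: λ₃ = 9.765π²/0.8807² - 23 ≈ 101.256
Since 1.085π²/0.8807² ≈ 13.806 < 23, λ₁ < 0.
The n=1 mode grows fastest (−λₙ is largest for n=1) → dominates.
Asymptotic: u ~ c₁ sin(πx/0.8807) e^{9.194t} (exponential growth at rate −λ₁ ≈ 9.194).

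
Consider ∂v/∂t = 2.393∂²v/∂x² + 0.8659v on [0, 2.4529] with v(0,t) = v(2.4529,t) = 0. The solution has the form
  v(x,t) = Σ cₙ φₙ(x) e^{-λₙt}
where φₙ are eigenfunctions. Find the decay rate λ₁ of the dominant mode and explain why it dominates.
Eigenvalues: λₙ = 2.393n²π²/2.4529² - 0.8659.
First three modes:
  n=1: λ₁ = 2.393π²/2.4529² - 0.8659 ≈ 3.059
  n=2: λ₂ = 9.572π²/2.4529² - 0.8659 ≈ 14.836
  n=3: λ₃ = 21.537π²/2.4529² - 0.8659 ≈ 34.463
Since 2.393π²/2.4529² ≈ 3.925 > 0.8659, all λₙ > 0.
The n=1 mode decays slowest → dominates as t → ∞.
Asymptotic: v ~ c₁ sin(πx/2.4529) e^{-λ₁t} with decay rate λ₁ ≈ 3.059.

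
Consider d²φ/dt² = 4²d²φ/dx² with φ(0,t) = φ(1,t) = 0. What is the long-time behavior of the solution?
As t → ∞, φ oscillates (no decay). Energy is conserved; the solution oscillates indefinitely as standing waves.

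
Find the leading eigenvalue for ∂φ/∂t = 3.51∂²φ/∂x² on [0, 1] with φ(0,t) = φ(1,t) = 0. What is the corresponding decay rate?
Eigenvalues: λₙ = 3.51n²π².
First three modes:
  n=1: λ₁ = 3.51π² ≈ 34.642
  n=2: λ₂ = 14.04π² ≈ 138.569 (4× faster decay)
  n=3: λ₃ = 31.59π² ≈ 311.781 (9× faster decay)
As t → ∞, higher modes decay exponentially faster. The n=1 mode dominates: φ ~ c₁ sin(πx) e^{-λ₁t}.
Decay rate: λ₁ = 3.51π² ≈ 34.642.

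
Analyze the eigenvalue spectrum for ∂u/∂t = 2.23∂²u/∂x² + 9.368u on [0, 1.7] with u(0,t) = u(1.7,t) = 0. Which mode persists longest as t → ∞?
Eigenvalues: λₙ = 2.23n²π²/1.7² - 9.368.
First three modes:
  n=1: λ₁ = 2.23π²/1.7² - 9.368 ≈ -1.752
  n=2: λ₂ = 8.92π²/1.7² - 9.368 ≈ 21.095
  n=3: λ₃ = 20.07π²/1.7² - 9.368 ≈ 59.173
Since 2.23π²/1.7² ≈ 7.616 < 9.368, λ₁ < 0.
The n=1 mode grows fastest (−λₙ is largest for n=1) → dominates.
Asymptotic: u ~ c₁ sin(πx/1.7) e^{1.752t} (exponential growth at rate −λ₁ ≈ 1.752).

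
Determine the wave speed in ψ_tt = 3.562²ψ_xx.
Speed = 3.562. Information travels along characteristics x = x₀ ± 3.562t.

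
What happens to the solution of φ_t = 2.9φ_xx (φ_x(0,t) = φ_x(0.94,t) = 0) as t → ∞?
φ → constant (steady state). Heat is conserved (no flux at boundaries); solution approaches the spatial average.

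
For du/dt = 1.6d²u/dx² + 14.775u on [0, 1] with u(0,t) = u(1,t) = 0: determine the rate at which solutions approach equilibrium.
Eigenvalues: λₙ = 1.6n²π²/1² - 14.775.
First three modes:
  n=1: λ₁ = 1.6π² - 14.775 ≈ 1.016
  n=2: λ₂ = 6.4π² - 14.775 ≈ 48.39
  n=3: λ₃ = 14.4π² - 14.775 ≈ 127.347
Since 1.6π² ≈ 15.791 > 14.775, all λₙ > 0.
The n=1 mode decays slowest → dominates as t → ∞.
Asymptotic: u ~ c₁ sin(πx/1) e^{-λ₁t} with decay rate λ₁ ≈ 1.016.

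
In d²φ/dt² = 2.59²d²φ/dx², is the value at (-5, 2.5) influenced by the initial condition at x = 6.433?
No. The domain of dependence is [-11.475, 1.475], and 6.433 is outside this interval.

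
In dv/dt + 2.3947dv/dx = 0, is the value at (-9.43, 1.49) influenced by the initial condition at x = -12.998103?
Yes. The characteristic through (-9.43, 1.49) passes through x = -12.998103.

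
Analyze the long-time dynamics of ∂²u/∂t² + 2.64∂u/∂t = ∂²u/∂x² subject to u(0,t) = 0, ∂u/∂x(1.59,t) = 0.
Long-time behavior: u → 0. Damping (γ=2.64) dissipates energy; oscillations decay exponentially.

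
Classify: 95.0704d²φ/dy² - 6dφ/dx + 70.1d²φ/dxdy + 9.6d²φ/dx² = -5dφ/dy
Rewriting in standard form: 9.6d²φ/dx² + 70.1d²φ/dxdy + 95.0704d²φ/dy² - 6dφ/dx + 5dφ/dy = 0. Hyperbolic (discriminant = 1263.30664).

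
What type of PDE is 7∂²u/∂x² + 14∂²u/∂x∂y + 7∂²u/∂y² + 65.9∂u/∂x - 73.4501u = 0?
With A = 7, B = 14, C = 7, the discriminant is 0. This is a parabolic PDE.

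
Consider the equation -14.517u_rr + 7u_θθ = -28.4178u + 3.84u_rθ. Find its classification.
Rewriting in standard form: -14.517u_rr - 3.84u_rθ + 7u_θθ + 28.4178u = 0. Hyperbolic. (A = -14.517, B = -3.84, C = 7 gives B² - 4AC = 421.2216.)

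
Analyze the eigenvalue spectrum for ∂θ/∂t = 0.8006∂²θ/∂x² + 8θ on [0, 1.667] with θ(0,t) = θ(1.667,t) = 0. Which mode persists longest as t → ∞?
Eigenvalues: λₙ = 0.8006n²π²/1.667² - 8.
First three modes:
  n=1: λ₁ = 0.8006π²/1.667² - 8 ≈ -5.157
  n=2: λ₂ = 3.2024π²/1.667² - 8 ≈ 3.374
  n=3: λ₃ = 7.2054π²/1.667² - 8 ≈ 17.591
Since 0.8006π²/1.667² ≈ 2.843 < 8, λ₁ < 0.
The n=1 mode grows fastest (−λₙ is largest for n=1) → dominates.
Asymptotic: θ ~ c₁ sin(πx/1.667) e^{5.157t} (exponential growth at rate −λ₁ ≈ 5.157).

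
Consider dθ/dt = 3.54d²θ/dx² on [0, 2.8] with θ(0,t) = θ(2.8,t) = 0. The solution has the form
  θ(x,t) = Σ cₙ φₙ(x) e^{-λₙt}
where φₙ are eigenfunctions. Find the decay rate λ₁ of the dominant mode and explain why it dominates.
Eigenvalues: λₙ = 3.54n²π²/2.8².
First three modes:
  n=1: λ₁ = 3.54π²/2.8² ≈ 4.456
  n=2: λ₂ = 14.16π²/2.8² ≈ 17.826 (4× faster decay)
  n=3: λ₃ = 31.86π²/2.8² ≈ 40.108 (9× faster decay)
As t → ∞, higher modes decay exponentially faster. The n=1 mode dominates: θ ~ c₁ sin(πx/2.8) e^{-λ₁t}.
Decay rate: λ₁ = 3.54π²/2.8² ≈ 4.456.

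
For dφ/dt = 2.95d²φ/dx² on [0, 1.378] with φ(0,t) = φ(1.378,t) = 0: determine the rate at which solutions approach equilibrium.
Eigenvalues: λₙ = 2.95n²π²/1.378².
First three modes:
  n=1: λ₁ = 2.95π²/1.378² ≈ 15.333
  n=2: λ₂ = 11.8π²/1.378² ≈ 61.331 (4× faster decay)
  n=3: λ₃ = 26.55π²/1.378² ≈ 137.996 (9× faster decay)
As t → ∞, higher modes decay exponentially faster. The n=1 mode dominates: φ ~ c₁ sin(πx/1.378) e^{-λ₁t}.
Decay rate: λ₁ = 2.95π²/1.378² ≈ 15.333.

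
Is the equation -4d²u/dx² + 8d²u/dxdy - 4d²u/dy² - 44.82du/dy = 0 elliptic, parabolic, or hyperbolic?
Computing B² - 4AC with A = -4, B = 8, C = -4: discriminant = 0 (zero). Answer: parabolic.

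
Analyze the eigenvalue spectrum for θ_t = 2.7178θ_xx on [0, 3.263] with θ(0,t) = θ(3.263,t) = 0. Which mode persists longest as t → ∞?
Eigenvalues: λₙ = 2.7178n²π²/3.263².
First three modes:
  n=1: λ₁ = 2.7178π²/3.263² ≈ 2.519
  n=2: λ₂ = 10.8712π²/3.263² ≈ 10.077 (4× faster decay)
  n=3: λ₃ = 24.4602π²/3.263² ≈ 22.674 (9× faster decay)
As t → ∞, higher modes decay exponentially faster. The n=1 mode dominates: θ ~ c₁ sin(πx/3.263) e^{-λ₁t}.
Decay rate: λ₁ = 2.7178π²/3.263² ≈ 2.519.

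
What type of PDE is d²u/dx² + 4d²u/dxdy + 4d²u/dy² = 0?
With A = 1, B = 4, C = 4, the discriminant is 0. This is a parabolic PDE.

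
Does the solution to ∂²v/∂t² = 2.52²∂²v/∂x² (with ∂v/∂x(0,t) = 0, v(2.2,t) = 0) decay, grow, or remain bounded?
v oscillates (no decay). Energy is conserved; the solution oscillates indefinitely as standing waves.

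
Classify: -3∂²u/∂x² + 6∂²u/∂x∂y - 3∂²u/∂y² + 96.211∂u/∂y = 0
Parabolic (discriminant = 0).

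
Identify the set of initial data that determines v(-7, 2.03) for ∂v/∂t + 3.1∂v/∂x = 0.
A single point: x = -13.293. The characteristic through (-7, 2.03) is x - 3.1t = const, so x = -7 - 3.1·2.03 = -13.293.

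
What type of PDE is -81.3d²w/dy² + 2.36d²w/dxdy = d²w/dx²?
Rewriting in standard form: -d²w/dx² + 2.36d²w/dxdy - 81.3d²w/dy² = 0. With A = -1, B = 2.36, C = -81.3, the discriminant is -319.6304. This is an elliptic PDE.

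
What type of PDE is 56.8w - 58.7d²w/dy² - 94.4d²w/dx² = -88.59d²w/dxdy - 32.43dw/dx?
Rewriting in standard form: -94.4d²w/dx² + 88.59d²w/dxdy - 58.7d²w/dy² + 32.43dw/dx + 56.8w = 0. With A = -94.4, B = 88.59, C = -58.7, the discriminant is -14316.9319. This is an elliptic PDE.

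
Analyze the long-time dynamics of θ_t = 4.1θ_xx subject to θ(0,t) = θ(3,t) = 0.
Long-time behavior: θ → 0. Heat diffuses out through both boundaries.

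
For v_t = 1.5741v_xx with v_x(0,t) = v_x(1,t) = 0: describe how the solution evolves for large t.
v → constant (steady state). Heat is conserved (no flux at boundaries); solution approaches the spatial average.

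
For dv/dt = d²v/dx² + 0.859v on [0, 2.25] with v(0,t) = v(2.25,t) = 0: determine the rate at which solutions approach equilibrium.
Eigenvalues: λₙ = n²π²/2.25² - 0.859.
First three modes:
  n=1: λ₁ = π²/2.25² - 0.859 ≈ 1.091
  n=2: λ₂ = 4π²/2.25² - 0.859 ≈ 6.939
  n=3: λ₃ = 9π²/2.25² - 0.859 ≈ 16.687
Since π²/2.25² ≈ 1.95 > 0.859, all λₙ > 0.
The n=1 mode decays slowest → dominates as t → ∞.
Asymptotic: v ~ c₁ sin(πx/2.25) e^{-λ₁t} with decay rate λ₁ ≈ 1.091.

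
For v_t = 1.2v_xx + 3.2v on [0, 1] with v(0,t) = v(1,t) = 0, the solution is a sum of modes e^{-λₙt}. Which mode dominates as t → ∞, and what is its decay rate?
Eigenvalues: λₙ = 1.2n²π²/1² - 3.2.
First three modes:
  n=1: λ₁ = 1.2π² - 3.2 ≈ 8.644
  n=2: λ₂ = 4.8π² - 3.2 ≈ 44.174
  n=3: λ₃ = 10.8π² - 3.2 ≈ 103.392
Since 1.2π² ≈ 11.844 > 3.2, all λₙ > 0.
The n=1 mode decays slowest → dominates as t → ∞.
Asymptotic: v ~ c₁ sin(πx/1) e^{-λ₁t} with decay rate λ₁ ≈ 8.644.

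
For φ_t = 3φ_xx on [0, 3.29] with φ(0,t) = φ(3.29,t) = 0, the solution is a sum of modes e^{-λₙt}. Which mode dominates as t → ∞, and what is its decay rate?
Eigenvalues: λₙ = 3n²π²/3.29².
First three modes:
  n=1: λ₁ = 3π²/3.29² ≈ 2.735
  n=2: λ₂ = 12π²/3.29² ≈ 10.942 (4× faster decay)
  n=3: λ₃ = 27π²/3.29² ≈ 24.619 (9× faster decay)
As t → ∞, higher modes decay exponentially faster. The n=1 mode dominates: φ ~ c₁ sin(πx/3.29) e^{-λ₁t}.
Decay rate: λ₁ = 3π²/3.29² ≈ 2.735.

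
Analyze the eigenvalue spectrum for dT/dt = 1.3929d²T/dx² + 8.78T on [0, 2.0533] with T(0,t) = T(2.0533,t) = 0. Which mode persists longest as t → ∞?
Eigenvalues: λₙ = 1.3929n²π²/2.0533² - 8.78.
First three modes:
  n=1: λ₁ = 1.3929π²/2.0533² - 8.78 ≈ -5.519
  n=2: λ₂ = 5.5716π²/2.0533² - 8.78 ≈ 4.263
  n=3: λ₃ = 12.5361π²/2.0533² - 8.78 ≈ 20.567
Since 1.3929π²/2.0533² ≈ 3.261 < 8.78, λ₁ < 0.
The n=1 mode grows fastest (−λₙ is largest for n=1) → dominates.
Asymptotic: T ~ c₁ sin(πx/2.0533) e^{5.519t} (exponential growth at rate −λ₁ ≈ 5.519).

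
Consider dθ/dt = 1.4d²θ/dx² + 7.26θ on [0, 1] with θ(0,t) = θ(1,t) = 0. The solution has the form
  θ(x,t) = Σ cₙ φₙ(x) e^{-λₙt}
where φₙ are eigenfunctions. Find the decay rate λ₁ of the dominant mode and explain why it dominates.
Eigenvalues: λₙ = 1.4n²π²/1² - 7.26.
First three modes:
  n=1: λ₁ = 1.4π² - 7.26 ≈ 6.557
  n=2: λ₂ = 5.6π² - 7.26 ≈ 48.01
  n=3: λ₃ = 12.6π² - 7.26 ≈ 117.097
Since 1.4π² ≈ 13.817 > 7.26, all λₙ > 0.
The n=1 mode decays slowest → dominates as t → ∞.
Asymptotic: θ ~ c₁ sin(πx/1) e^{-λ₁t} with decay rate λ₁ ≈ 6.557.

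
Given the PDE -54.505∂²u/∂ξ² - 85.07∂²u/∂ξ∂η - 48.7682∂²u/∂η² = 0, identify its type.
The second-order coefficients are A = -54.505, B = -85.07, C = -48.7682. Since B² - 4AC = -3395.538064 < 0, this is an elliptic PDE.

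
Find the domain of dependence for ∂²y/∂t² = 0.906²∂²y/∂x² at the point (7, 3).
Domain of dependence: [4.282, 9.718]. Signals travel at speed 0.906, so data within |x - 7| ≤ 0.906·3 = 2.718 can reach the point.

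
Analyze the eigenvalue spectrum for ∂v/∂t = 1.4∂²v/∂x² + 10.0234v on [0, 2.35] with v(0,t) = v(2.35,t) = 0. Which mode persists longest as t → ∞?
Eigenvalues: λₙ = 1.4n²π²/2.35² - 10.0234.
First three modes:
  n=1: λ₁ = 1.4π²/2.35² - 10.0234 ≈ -7.521
  n=2: λ₂ = 5.6π²/2.35² - 10.0234 ≈ -0.015
  n=3: λ₃ = 12.6π²/2.35² - 10.0234 ≈ 12.495
Since 1.4π²/2.35² ≈ 2.502 < 10.0234, λ₁ < 0.
The n=1 mode grows fastest (−λₙ is largest for n=1) → dominates.
Asymptotic: v ~ c₁ sin(πx/2.35) e^{7.521t} (exponential growth at rate −λ₁ ≈ 7.521).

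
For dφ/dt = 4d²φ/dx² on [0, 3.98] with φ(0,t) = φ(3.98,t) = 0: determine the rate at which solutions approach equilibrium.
Eigenvalues: λₙ = 4n²π²/3.98².
First three modes:
  n=1: λ₁ = 4π²/3.98² ≈ 2.492
  n=2: λ₂ = 16π²/3.98² ≈ 9.969 (4× faster decay)
  n=3: λ₃ = 36π²/3.98² ≈ 22.43 (9× faster decay)
As t → ∞, higher modes decay exponentially faster. The n=1 mode dominates: φ ~ c₁ sin(πx/3.98) e^{-λ₁t}.
Decay rate: λ₁ = 4π²/3.98² ≈ 2.492.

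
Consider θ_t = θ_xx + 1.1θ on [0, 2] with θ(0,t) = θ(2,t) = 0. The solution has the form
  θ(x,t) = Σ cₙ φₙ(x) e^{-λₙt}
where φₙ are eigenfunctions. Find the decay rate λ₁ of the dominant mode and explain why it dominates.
Eigenvalues: λₙ = n²π²/2² - 1.1.
First three modes:
  n=1: λ₁ = π²/2² - 1.1 ≈ 1.367
  n=2: λ₂ = 4π²/2² - 1.1 ≈ 8.77
  n=3: λ₃ = 9π²/2² - 1.1 ≈ 21.107
Since π²/2² ≈ 2.467 > 1.1, all λₙ > 0.
The n=1 mode decays slowest → dominates as t → ∞.
Asymptotic: θ ~ c₁ sin(πx/2) e^{-λ₁t} with decay rate λ₁ ≈ 1.367.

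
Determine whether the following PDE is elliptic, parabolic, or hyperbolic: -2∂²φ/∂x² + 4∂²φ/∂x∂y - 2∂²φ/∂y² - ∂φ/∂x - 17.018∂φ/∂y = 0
Coefficients: A = -2, B = 4, C = -2. B² - 4AC = 0, which is zero, so the equation is parabolic.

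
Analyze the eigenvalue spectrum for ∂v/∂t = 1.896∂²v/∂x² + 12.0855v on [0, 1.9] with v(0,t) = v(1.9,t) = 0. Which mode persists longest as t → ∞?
Eigenvalues: λₙ = 1.896n²π²/1.9² - 12.0855.
First three modes:
  n=1: λ₁ = 1.896π²/1.9² - 12.0855 ≈ -6.902
  n=2: λ₂ = 7.584π²/1.9² - 12.0855 ≈ 8.649
  n=3: λ₃ = 17.064π²/1.9² - 12.0855 ≈ 34.567
Since 1.896π²/1.9² ≈ 5.184 < 12.0855, λ₁ < 0.
The n=1 mode grows fastest (−λₙ is largest for n=1) → dominates.
Asymptotic: v ~ c₁ sin(πx/1.9) e^{6.902t} (exponential growth at rate −λ₁ ≈ 6.902).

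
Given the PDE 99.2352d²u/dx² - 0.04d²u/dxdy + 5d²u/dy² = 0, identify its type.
The second-order coefficients are A = 99.2352, B = -0.04, C = 5. Since B² - 4AC = -1984.7024 < 0, this is an elliptic PDE.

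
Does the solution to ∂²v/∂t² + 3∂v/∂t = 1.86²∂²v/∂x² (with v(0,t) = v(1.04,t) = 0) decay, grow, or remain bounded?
v → 0. Damping (γ=3) dissipates energy; oscillations decay exponentially.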